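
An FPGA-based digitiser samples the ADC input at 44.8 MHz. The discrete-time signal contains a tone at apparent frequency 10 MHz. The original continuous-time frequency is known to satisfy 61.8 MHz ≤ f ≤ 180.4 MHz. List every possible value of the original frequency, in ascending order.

79.6 MHz, 99.6 MHz, 124.4 MHz, 144.4 MHz, 169.2 MHz

Frequencies that alias to 10 MHz are k·fs ± 10 MHz for integer k ≥ 0.
k=0: 10 MHz.
k=1: 34.8 MHz, 54.8 MHz.
k=2: 79.6 MHz, 99.6 MHz.
k=3: 124.4 MHz, 144.4 MHz.
k=4: 169.2 MHz, 189.2 MHz.
k=5: 214 MHz, 234 MHz.
Within [61.8 MHz, 180.4 MHz]: 79.6 MHz, 99.6 MHz, 124.4 MHz, 144.4 MHz, 169.2 MHz.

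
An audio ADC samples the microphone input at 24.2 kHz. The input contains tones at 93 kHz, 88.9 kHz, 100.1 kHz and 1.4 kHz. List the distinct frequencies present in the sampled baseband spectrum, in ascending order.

1.4 kHz, 3.3 kHz, 3.8 kHz, 7.9 kHz

fs/2 = 12.1 kHz.
93 kHz mod fs = 20.4 kHz.
20.4 kHz > fs/2 = 12.1 kHz, folds to fs − 20.4 kHz = 3.8 kHz.
88.9 kHz mod fs = 16.3 kHz.
16.3 kHz > fs/2 = 12.1 kHz, folds to fs − 16.3 kHz = 7.9 kHz.
100.1 kHz mod fs = 3.3 kHz.
3.3 kHz ≤ fs/2 = 12.1 kHz, appears at 3.3 kHz.
1.4 kHz ≤ fs/2 = 12.1 kHz, passes unchanged.
Distinct values: {1.4 kHz, 3.3 kHz, 3.8 kHz, 7.9 kHz}.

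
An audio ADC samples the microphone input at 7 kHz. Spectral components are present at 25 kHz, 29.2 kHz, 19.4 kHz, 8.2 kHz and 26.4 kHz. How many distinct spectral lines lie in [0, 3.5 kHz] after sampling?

fs/2 = 3.5 kHz.
25 kHz mod fs = 4 kHz.
4 kHz > fs/2 = 3.5 kHz, folds to fs − 4 kHz = 3 kHz.
29.2 kHz mod fs = 1.2 kHz.
1.2 kHz ≤ fs/2 = 3.5 kHz, appears at 1.2 kHz.
19.4 kHz mod fs = 5.4 kHz.
5.4 kHz > fs/2 = 3.5 kHz, folds to fs − 5.4 kHz = 1.6 kHz.
8.2 kHz mod fs = 1.2 kHz.
1.2 kHz ≤ fs/2 = 3.5 kHz, appears at 1.2 kHz.
26.4 kHz mod fs = 5.4 kHz.
5.4 kHz > fs/2 = 3.5 kHz, folds to fs − 5.4 kHz = 1.6 kHz.
Distinct values: {1.2 kHz, 1.6 kHz, 3 kHz} → 3.

3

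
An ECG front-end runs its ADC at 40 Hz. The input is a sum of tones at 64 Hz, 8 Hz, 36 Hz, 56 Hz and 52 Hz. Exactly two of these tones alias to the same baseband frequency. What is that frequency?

fs/2 = 20 Hz.
64 Hz mod fs = 24 Hz.
24 Hz > fs/2 = 20 Hz, folds to fs − 24 Hz = 16 Hz.
8 Hz ≤ fs/2 = 20 Hz, passes unchanged.
36 Hz > fs/2 = 20 Hz, folds to fs − 36 Hz = 4 Hz.
56 Hz mod fs = 16 Hz.
16 Hz ≤ fs/2 = 20 Hz, appears at 16 Hz.
52 Hz mod fs = 12 Hz.
12 Hz ≤ fs/2 = 20 Hz, appears at 12 Hz.
56 Hz and 64 Hz both map to 16 Hz.

16 Hz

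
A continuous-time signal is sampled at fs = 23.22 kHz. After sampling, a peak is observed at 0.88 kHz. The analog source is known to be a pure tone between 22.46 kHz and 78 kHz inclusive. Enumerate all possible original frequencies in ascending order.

24.1 kHz, 45.56 kHz, 47.32 kHz, 68.78 kHz, 70.54 kHz

Frequencies that alias to 0.88 kHz are k·fs ± 0.88 kHz for integer k ≥ 0.
k=0: 0.88 kHz.
k=1: 22.34 kHz, 24.1 kHz.
k=2: 45.56 kHz, 47.32 kHz.
k=3: 68.78 kHz, 70.54 kHz.
k=4: 92 kHz, 93.76 kHz.
Within [22.46 kHz, 78 kHz]: 24.1 kHz, 45.56 kHz, 47.32 kHz, 68.78 kHz, 70.54 kHz.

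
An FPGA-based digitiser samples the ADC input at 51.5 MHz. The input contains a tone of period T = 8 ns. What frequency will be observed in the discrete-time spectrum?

T = 8 ns → f = 1/T = 125 MHz.
125 MHz mod fs = 22 MHz.
22 MHz ≤ fs/2 = 25.75 MHz, appears at 22 MHz.

22 MHz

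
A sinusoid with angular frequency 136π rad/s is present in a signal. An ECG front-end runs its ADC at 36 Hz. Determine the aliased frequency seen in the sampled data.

4 Hz

ω = 136π rad/s → f = ω/(2π) = 68 Hz.
68 Hz mod fs = 32 Hz.
32 Hz > fs/2 = 18 Hz, folds to fs − 32 Hz = 4 Hz.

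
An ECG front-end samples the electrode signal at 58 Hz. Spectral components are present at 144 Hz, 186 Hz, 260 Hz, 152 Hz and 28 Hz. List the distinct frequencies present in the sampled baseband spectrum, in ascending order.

12 Hz, 22 Hz, 28 Hz

fs/2 = 29 Hz.
144 Hz mod fs = 28 Hz.
28 Hz ≤ fs/2 = 29 Hz, appears at 28 Hz.
186 Hz mod fs = 12 Hz.
12 Hz ≤ fs/2 = 29 Hz, appears at 12 Hz.
260 Hz mod fs = 28 Hz.
28 Hz ≤ fs/2 = 29 Hz, appears at 28 Hz.
152 Hz mod fs = 36 Hz.
36 Hz > fs/2 = 29 Hz, folds to fs − 36 Hz = 22 Hz.
28 Hz ≤ fs/2 = 29 Hz, passes unchanged.
Distinct values: {12 Hz, 22 Hz, 28 Hz}.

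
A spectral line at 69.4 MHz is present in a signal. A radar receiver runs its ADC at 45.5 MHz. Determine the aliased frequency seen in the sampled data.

21.6 MHz

69.4 MHz mod fs = 23.9 MHz.
23.9 MHz > fs/2 = 22.75 MHz, folds to fs − 23.9 MHz = 21.6 MHz.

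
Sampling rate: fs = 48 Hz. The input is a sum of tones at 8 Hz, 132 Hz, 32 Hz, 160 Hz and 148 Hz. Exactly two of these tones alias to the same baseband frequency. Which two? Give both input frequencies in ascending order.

32 Hz, 160 Hz

fs/2 = 24 Hz.
8 Hz ≤ fs/2 = 24 Hz, passes unchanged.
132 Hz mod fs = 36 Hz.
36 Hz > fs/2 = 24 Hz, folds to fs − 36 Hz = 12 Hz.
32 Hz > fs/2 = 24 Hz, folds to fs − 32 Hz = 16 Hz.
160 Hz mod fs = 16 Hz.
16 Hz ≤ fs/2 = 24 Hz, appears at 16 Hz.
148 Hz mod fs = 4 Hz.
4 Hz ≤ fs/2 = 24 Hz, appears at 4 Hz.
32 Hz and 160 Hz both map to 16 Hz.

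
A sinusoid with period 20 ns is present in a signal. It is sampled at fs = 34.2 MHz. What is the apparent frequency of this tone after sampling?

T = 20 ns → f = 1/T = 50 MHz.
50 MHz mod fs = 15.8 MHz.
15.8 MHz ≤ fs/2 = 17.1 MHz, appears at 15.8 MHz.

15.8 MHz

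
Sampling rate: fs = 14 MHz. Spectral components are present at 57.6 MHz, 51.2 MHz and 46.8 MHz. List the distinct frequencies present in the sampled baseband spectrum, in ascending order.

fs/2 = 7 MHz.
57.6 MHz mod fs = 1.6 MHz.
1.6 MHz ≤ fs/2 = 7 MHz, appears at 1.6 MHz.
51.2 MHz mod fs = 9.2 MHz.
9.2 MHz > fs/2 = 7 MHz, folds to fs − 9.2 MHz = 4.8 MHz.
46.8 MHz mod fs = 4.8 MHz.
4.8 MHz ≤ fs/2 = 7 MHz, appears at 4.8 MHz.
Distinct values: {1.6 MHz, 4.8 MHz}.

1.6 MHz, 4.8 MHz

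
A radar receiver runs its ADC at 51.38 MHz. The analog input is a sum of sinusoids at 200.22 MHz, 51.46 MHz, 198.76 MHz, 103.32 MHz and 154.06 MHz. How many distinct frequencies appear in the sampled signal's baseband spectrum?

fs/2 = 25.69 MHz.
200.22 MHz mod fs = 46.08 MHz.
46.08 MHz > fs/2 = 25.69 MHz, folds to fs − 46.08 MHz = 5.3 MHz.
51.46 MHz mod fs = 0.08 MHz.
0.08 MHz ≤ fs/2 = 25.69 MHz, appears at 0.08 MHz.
198.76 MHz mod fs = 44.62 MHz.
44.62 MHz > fs/2 = 25.69 MHz, folds to fs − 44.62 MHz = 6.76 MHz.
103.32 MHz mod fs = 0.56 MHz.
0.56 MHz ≤ fs/2 = 25.69 MHz, appears at 0.56 MHz.
154.06 MHz mod fs = 51.3 MHz.
51.3 MHz > fs/2 = 25.69 MHz, folds to fs − 51.3 MHz = 0.08 MHz.
Distinct values: {0.08 MHz, 0.56 MHz, 5.3 MHz, 6.76 MHz} → 4.

4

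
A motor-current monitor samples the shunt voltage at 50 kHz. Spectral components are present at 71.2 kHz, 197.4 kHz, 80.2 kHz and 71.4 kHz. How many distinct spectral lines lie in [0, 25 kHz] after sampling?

fs/2 = 25 kHz.
71.2 kHz mod fs = 21.2 kHz.
21.2 kHz ≤ fs/2 = 25 kHz, appears at 21.2 kHz.
197.4 kHz mod fs = 47.4 kHz.
47.4 kHz > fs/2 = 25 kHz, folds to fs − 47.4 kHz = 2.6 kHz.
80.2 kHz mod fs = 30.2 kHz.
30.2 kHz > fs/2 = 25 kHz, folds to fs − 30.2 kHz = 19.8 kHz.
71.4 kHz mod fs = 21.4 kHz.
21.4 kHz ≤ fs/2 = 25 kHz, appears at 21.4 kHz.
Distinct values: {2.6 kHz, 19.8 kHz, 21.2 kHz, 21.4 kHz} → 4.

4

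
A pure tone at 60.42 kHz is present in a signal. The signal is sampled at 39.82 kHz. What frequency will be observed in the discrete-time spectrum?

60.42 kHz mod fs = 20.6 kHz.
20.6 kHz > fs/2 = 19.91 kHz, folds to fs − 20.6 kHz = 19.22 kHz.

19.22 kHz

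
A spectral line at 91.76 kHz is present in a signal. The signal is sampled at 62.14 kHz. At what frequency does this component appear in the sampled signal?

91.76 kHz mod fs = 29.62 kHz.
29.62 kHz ≤ fs/2 = 31.07 kHz, appears at 29.62 kHz.

29.62 kHz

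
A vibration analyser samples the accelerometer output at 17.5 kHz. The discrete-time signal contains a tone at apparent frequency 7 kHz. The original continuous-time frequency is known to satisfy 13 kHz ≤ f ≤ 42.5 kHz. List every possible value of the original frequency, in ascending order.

Frequencies that alias to 7 kHz are k·fs ± 7 kHz for integer k ≥ 0.
k=0: 7 kHz.
k=1: 10.5 kHz, 24.5 kHz.
k=2: 28 kHz, 42 kHz.
k=3: 45.5 kHz, 59.5 kHz.
Within [13 kHz, 42.5 kHz]: 24.5 kHz, 28 kHz, 42 kHz.

24.5 kHz, 28 kHz, 42 kHz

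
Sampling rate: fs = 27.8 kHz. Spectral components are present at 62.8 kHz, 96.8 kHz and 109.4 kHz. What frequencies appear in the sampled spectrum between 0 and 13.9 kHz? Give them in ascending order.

1.8 kHz, 7.2 kHz, 13.4 kHz

fs/2 = 13.9 kHz.
62.8 kHz mod fs = 7.2 kHz.
7.2 kHz ≤ fs/2 = 13.9 kHz, appears at 7.2 kHz.
96.8 kHz mod fs = 13.4 kHz.
13.4 kHz ≤ fs/2 = 13.9 kHz, appears at 13.4 kHz.
109.4 kHz mod fs = 26 kHz.
26 kHz > fs/2 = 13.9 kHz, folds to fs − 26 kHz = 1.8 kHz.
Distinct values: {1.8 kHz, 7.2 kHz, 13.4 kHz}.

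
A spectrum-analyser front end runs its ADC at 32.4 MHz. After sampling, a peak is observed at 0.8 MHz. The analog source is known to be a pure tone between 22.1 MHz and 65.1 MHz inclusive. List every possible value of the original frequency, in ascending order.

31.6 MHz, 33.2 MHz, 64 MHz

Frequencies that alias to 0.8 MHz are k·fs ± 0.8 MHz for integer k ≥ 0.
k=0: 0.8 MHz.
k=1: 31.6 MHz, 33.2 MHz.
k=2: 64 MHz, 65.6 MHz.
k=3: 96.4 MHz, 98 MHz.
Within [22.1 MHz, 65.1 MHz]: 31.6 MHz, 33.2 MHz, 64 MHz.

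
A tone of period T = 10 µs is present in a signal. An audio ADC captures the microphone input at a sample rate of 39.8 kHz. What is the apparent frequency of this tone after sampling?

19.4 kHz

T = 10 µs → f = 1/T = 100 kHz.
100 kHz mod fs = 20.4 kHz.
20.4 kHz > fs/2 = 19.9 kHz, folds to fs − 20.4 kHz = 19.4 kHz.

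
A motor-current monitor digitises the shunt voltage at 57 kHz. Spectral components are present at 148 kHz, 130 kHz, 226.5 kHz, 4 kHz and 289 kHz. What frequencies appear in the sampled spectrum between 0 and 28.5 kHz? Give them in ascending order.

fs/2 = 28.5 kHz.
148 kHz mod fs = 34 kHz.
34 kHz > fs/2 = 28.5 kHz, folds to fs − 34 kHz = 23 kHz.
130 kHz mod fs = 16 kHz.
16 kHz ≤ fs/2 = 28.5 kHz, appears at 16 kHz.
226.5 kHz mod fs = 55.5 kHz.
55.5 kHz > fs/2 = 28.5 kHz, folds to fs − 55.5 kHz = 1.5 kHz.
4 kHz ≤ fs/2 = 28.5 kHz, passes unchanged.
289 kHz mod fs = 4 kHz.
4 kHz ≤ fs/2 = 28.5 kHz, appears at 4 kHz.
Distinct values: {1.5 kHz, 4 kHz, 16 kHz, 23 kHz}.

1.5 kHz, 4 kHz, 16 kHz, 23 kHz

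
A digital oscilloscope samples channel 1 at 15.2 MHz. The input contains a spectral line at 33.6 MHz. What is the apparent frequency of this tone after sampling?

33.6 MHz mod fs = 3.2 MHz.
3.2 MHz ≤ fs/2 = 7.6 MHz, appears at 3.2 MHz.

3.2 MHz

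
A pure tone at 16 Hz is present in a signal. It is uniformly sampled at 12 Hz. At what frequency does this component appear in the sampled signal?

16 Hz mod fs = 4 Hz.
4 Hz ≤ fs/2 = 6 Hz, appears at 4 Hz.

4 Hz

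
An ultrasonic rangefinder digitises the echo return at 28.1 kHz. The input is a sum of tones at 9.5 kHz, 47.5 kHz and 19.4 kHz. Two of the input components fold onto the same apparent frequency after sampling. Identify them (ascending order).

fs/2 = 14.05 kHz.
9.5 kHz ≤ fs/2 = 14.05 kHz, passes unchanged.
47.5 kHz mod fs = 19.4 kHz.
19.4 kHz > fs/2 = 14.05 kHz, folds to fs − 19.4 kHz = 8.7 kHz.
19.4 kHz > fs/2 = 14.05 kHz, folds to fs − 19.4 kHz = 8.7 kHz.
19.4 kHz and 47.5 kHz both map to 8.7 kHz.

19.4 kHz, 47.5 kHz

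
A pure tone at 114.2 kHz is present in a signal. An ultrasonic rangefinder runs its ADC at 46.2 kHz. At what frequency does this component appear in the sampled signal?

21.8 kHz

114.2 kHz mod fs = 21.8 kHz.
21.8 kHz ≤ fs/2 = 23.1 kHz, appears at 21.8 kHz.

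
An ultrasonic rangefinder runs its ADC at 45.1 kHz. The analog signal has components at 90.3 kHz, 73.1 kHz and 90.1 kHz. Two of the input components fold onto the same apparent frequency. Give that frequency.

0.1 kHz

fs/2 = 22.55 kHz.
90.3 kHz mod fs = 0.1 kHz.
0.1 kHz ≤ fs/2 = 22.55 kHz, appears at 0.1 kHz.
73.1 kHz mod fs = 28 kHz.
28 kHz > fs/2 = 22.55 kHz, folds to fs − 28 kHz = 17.1 kHz.
90.1 kHz mod fs = 45 kHz.
45 kHz > fs/2 = 22.55 kHz, folds to fs − 45 kHz = 0.1 kHz.
90.1 kHz and 90.3 kHz both map to 0.1 kHz.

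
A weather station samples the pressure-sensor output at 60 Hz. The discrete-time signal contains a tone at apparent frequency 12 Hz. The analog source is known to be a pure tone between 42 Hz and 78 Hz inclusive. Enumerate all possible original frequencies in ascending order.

Frequencies that alias to 12 Hz are k·fs ± 12 Hz for integer k ≥ 0.
k=0: 12 Hz.
k=1: 48 Hz, 72 Hz.
k=2: 108 Hz, 132 Hz.
Within [42 Hz, 78 Hz]: 48 Hz, 72 Hz.

48 Hz, 72 Hz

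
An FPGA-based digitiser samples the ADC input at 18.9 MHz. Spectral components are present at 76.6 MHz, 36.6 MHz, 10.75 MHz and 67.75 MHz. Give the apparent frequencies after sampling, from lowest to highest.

fs/2 = 9.45 MHz.
76.6 MHz mod fs = 1 MHz.
1 MHz ≤ fs/2 = 9.45 MHz, appears at 1 MHz.
36.6 MHz mod fs = 17.7 MHz.
17.7 MHz > fs/2 = 9.45 MHz, folds to fs − 17.7 MHz = 1.2 MHz.
10.75 MHz > fs/2 = 9.45 MHz, folds to fs − 10.75 MHz = 8.15 MHz.
67.75 MHz mod fs = 11.05 MHz.
11.05 MHz > fs/2 = 9.45 MHz, folds to fs − 11.05 MHz = 7.85 MHz.
Distinct values: {1 MHz, 1.2 MHz, 7.85 MHz, 8.15 MHz}.

1 MHz, 1.2 MHz, 7.85 MHz, 8.15 MHz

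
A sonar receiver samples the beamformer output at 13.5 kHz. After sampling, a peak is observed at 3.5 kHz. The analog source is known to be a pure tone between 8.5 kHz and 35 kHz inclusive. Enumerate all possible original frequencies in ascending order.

Frequencies that alias to 3.5 kHz are k·fs ± 3.5 kHz for integer k ≥ 0.
k=0: 3.5 kHz.
k=1: 10 kHz, 17 kHz.
k=2: 23.5 kHz, 30.5 kHz.
k=3: 37 kHz, 44 kHz.
Within [8.5 kHz, 35 kHz]: 10 kHz, 17 kHz, 23.5 kHz, 30.5 kHz.

10 kHz, 17 kHz, 23.5 kHz, 30.5 kHz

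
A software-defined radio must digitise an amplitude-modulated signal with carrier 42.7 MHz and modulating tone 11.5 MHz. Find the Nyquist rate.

AM sidebands sit at fc ± fm = 31.2 MHz and 54.2 MHz.
Highest-frequency component: 54.2 MHz.
Nyquist rate = 2 × 54.2 MHz = 108.4 MHz.

108.4 MHz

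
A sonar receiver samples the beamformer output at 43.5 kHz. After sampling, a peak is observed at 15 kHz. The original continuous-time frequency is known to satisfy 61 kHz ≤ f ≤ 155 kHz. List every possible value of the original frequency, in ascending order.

Frequencies that alias to 15 kHz are k·fs ± 15 kHz for integer k ≥ 0.
k=0: 15 kHz.
k=1: 28.5 kHz, 58.5 kHz.
k=2: 72 kHz, 102 kHz.
k=3: 115.5 kHz, 145.5 kHz.
k=4: 159 kHz, 189 kHz.
Within [61 kHz, 155 kHz]: 72 kHz, 102 kHz, 115.5 kHz, 145.5 kHz.

72 kHz, 102 kHz, 115.5 kHz, 145.5 kHz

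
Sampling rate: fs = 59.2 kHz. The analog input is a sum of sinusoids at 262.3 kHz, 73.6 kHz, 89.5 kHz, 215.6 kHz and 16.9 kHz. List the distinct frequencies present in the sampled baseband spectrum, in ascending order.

14.4 kHz, 16.9 kHz, 21.2 kHz, 25.5 kHz, 28.9 kHz

fs/2 = 29.6 kHz.
262.3 kHz mod fs = 25.5 kHz.
25.5 kHz ≤ fs/2 = 29.6 kHz, appears at 25.5 kHz.
73.6 kHz mod fs = 14.4 kHz.
14.4 kHz ≤ fs/2 = 29.6 kHz, appears at 14.4 kHz.
89.5 kHz mod fs = 30.3 kHz.
30.3 kHz > fs/2 = 29.6 kHz, folds to fs − 30.3 kHz = 28.9 kHz.
215.6 kHz mod fs = 38 kHz.
38 kHz > fs/2 = 29.6 kHz, folds to fs − 38 kHz = 21.2 kHz.
16.9 kHz ≤ fs/2 = 29.6 kHz, passes unchanged.
Distinct values: {14.4 kHz, 16.9 kHz, 21.2 kHz, 25.5 kHz, 28.9 kHz}.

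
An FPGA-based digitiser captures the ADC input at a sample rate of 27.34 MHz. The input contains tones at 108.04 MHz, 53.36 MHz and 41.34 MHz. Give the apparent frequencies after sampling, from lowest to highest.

fs/2 = 13.67 MHz.
108.04 MHz mod fs = 26.02 MHz.
26.02 MHz > fs/2 = 13.67 MHz, folds to fs − 26.02 MHz = 1.32 MHz.
53.36 MHz mod fs = 26.02 MHz.
26.02 MHz > fs/2 = 13.67 MHz, folds to fs − 26.02 MHz = 1.32 MHz.
41.34 MHz mod fs = 14 MHz.
14 MHz > fs/2 = 13.67 MHz, folds to fs − 14 MHz = 13.34 MHz.
Distinct values: {1.32 MHz, 13.34 MHz}.

1.32 MHz, 13.34 MHz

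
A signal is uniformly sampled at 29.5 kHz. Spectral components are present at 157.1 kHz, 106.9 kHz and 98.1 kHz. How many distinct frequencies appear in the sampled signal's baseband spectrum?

fs/2 = 14.75 kHz.
157.1 kHz mod fs = 9.6 kHz.
9.6 kHz ≤ fs/2 = 14.75 kHz, appears at 9.6 kHz.
106.9 kHz mod fs = 18.4 kHz.
18.4 kHz > fs/2 = 14.75 kHz, folds to fs − 18.4 kHz = 11.1 kHz.
98.1 kHz mod fs = 9.6 kHz.
9.6 kHz ≤ fs/2 = 14.75 kHz, appears at 9.6 kHz.
Distinct values: {9.6 kHz, 11.1 kHz} → 2.

2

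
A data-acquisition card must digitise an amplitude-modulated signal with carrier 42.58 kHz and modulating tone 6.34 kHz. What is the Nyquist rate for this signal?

AM sidebands sit at fc ± fm = 36.24 kHz and 48.92 kHz.
Highest-frequency component: 48.92 kHz.
Nyquist rate = 2 × 48.92 kHz = 97.84 kHz.

97.84 kHz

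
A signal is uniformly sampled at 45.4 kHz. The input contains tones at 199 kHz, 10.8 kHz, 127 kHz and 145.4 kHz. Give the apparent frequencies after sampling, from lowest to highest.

fs/2 = 22.7 kHz.
199 kHz mod fs = 17.4 kHz.
17.4 kHz ≤ fs/2 = 22.7 kHz, appears at 17.4 kHz.
10.8 kHz ≤ fs/2 = 22.7 kHz, passes unchanged.
127 kHz mod fs = 36.2 kHz.
36.2 kHz > fs/2 = 22.7 kHz, folds to fs − 36.2 kHz = 9.2 kHz.
145.4 kHz mod fs = 9.2 kHz.
9.2 kHz ≤ fs/2 = 22.7 kHz, appears at 9.2 kHz.
Distinct values: {9.2 kHz, 10.8 kHz, 17.4 kHz}.

9.2 kHz, 10.8 kHz, 17.4 kHz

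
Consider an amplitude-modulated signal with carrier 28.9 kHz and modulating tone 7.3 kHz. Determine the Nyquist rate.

72.4 kHz

AM sidebands sit at fc ± fm = 21.6 kHz and 36.2 kHz.
Highest-frequency component: 36.2 kHz.
Nyquist rate = 2 × 36.2 kHz = 72.4 kHz.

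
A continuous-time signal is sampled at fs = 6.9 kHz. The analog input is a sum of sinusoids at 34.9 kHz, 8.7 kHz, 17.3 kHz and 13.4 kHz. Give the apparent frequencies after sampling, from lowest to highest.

0.4 kHz, 1.8 kHz, 3.4 kHz

fs/2 = 3.45 kHz.
34.9 kHz mod fs = 0.4 kHz.
0.4 kHz ≤ fs/2 = 3.45 kHz, appears at 0.4 kHz.
8.7 kHz mod fs = 1.8 kHz.
1.8 kHz ≤ fs/2 = 3.45 kHz, appears at 1.8 kHz.
17.3 kHz mod fs = 3.5 kHz.
3.5 kHz > fs/2 = 3.45 kHz, folds to fs − 3.5 kHz = 3.4 kHz.
13.4 kHz mod fs = 6.5 kHz.
6.5 kHz > fs/2 = 3.45 kHz, folds to fs − 6.5 kHz = 0.4 kHz.
Distinct values: {0.4 kHz, 1.8 kHz, 3.4 kHz}.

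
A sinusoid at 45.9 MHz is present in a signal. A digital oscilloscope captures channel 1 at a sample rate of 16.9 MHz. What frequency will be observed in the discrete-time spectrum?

4.8 MHz

45.9 MHz mod fs = 12.1 MHz.
12.1 MHz > fs/2 = 8.45 MHz, folds to fs − 12.1 MHz = 4.8 MHz.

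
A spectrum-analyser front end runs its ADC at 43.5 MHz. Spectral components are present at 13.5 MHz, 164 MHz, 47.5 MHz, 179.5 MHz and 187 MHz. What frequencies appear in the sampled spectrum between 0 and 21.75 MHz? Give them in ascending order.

4 MHz, 5.5 MHz, 10 MHz, 13 MHz, 13.5 MHz

fs/2 = 21.75 MHz.
13.5 MHz ≤ fs/2 = 21.75 MHz, passes unchanged.
164 MHz mod fs = 33.5 MHz.
33.5 MHz > fs/2 = 21.75 MHz, folds to fs − 33.5 MHz = 10 MHz.
47.5 MHz mod fs = 4 MHz.
4 MHz ≤ fs/2 = 21.75 MHz, appears at 4 MHz.
179.5 MHz mod fs = 5.5 MHz.
5.5 MHz ≤ fs/2 = 21.75 MHz, appears at 5.5 MHz.
187 MHz mod fs = 13 MHz.
13 MHz ≤ fs/2 = 21.75 MHz, appears at 13 MHz.
Distinct values: {4 MHz, 5.5 MHz, 10 MHz, 13 MHz, 13.5 MHz}.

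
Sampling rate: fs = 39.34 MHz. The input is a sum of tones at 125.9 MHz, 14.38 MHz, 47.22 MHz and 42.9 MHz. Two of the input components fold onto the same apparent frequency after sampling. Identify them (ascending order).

fs/2 = 19.67 MHz.
125.9 MHz mod fs = 7.88 MHz.
7.88 MHz ≤ fs/2 = 19.67 MHz, appears at 7.88 MHz.
14.38 MHz ≤ fs/2 = 19.67 MHz, passes unchanged.
47.22 MHz mod fs = 7.88 MHz.
7.88 MHz ≤ fs/2 = 19.67 MHz, appears at 7.88 MHz.
42.9 MHz mod fs = 3.56 MHz.
3.56 MHz ≤ fs/2 = 19.67 MHz, appears at 3.56 MHz.
47.22 MHz and 125.9 MHz both map to 7.88 MHz.

47.22 MHz, 125.9 MHz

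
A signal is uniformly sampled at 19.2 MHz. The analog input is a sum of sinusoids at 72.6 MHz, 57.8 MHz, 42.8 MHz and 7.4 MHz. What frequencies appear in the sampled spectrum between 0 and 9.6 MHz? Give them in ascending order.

fs/2 = 9.6 MHz.
72.6 MHz mod fs = 15 MHz.
15 MHz > fs/2 = 9.6 MHz, folds to fs − 15 MHz = 4.2 MHz.
57.8 MHz mod fs = 0.2 MHz.
0.2 MHz ≤ fs/2 = 9.6 MHz, appears at 0.2 MHz.
42.8 MHz mod fs = 4.4 MHz.
4.4 MHz ≤ fs/2 = 9.6 MHz, appears at 4.4 MHz.
7.4 MHz ≤ fs/2 = 9.6 MHz, passes unchanged.
Distinct values: {0.2 MHz, 4.2 MHz, 4.4 MHz, 7.4 MHz}.

0.2 MHz, 4.2 MHz, 4.4 MHz, 7.4 MHz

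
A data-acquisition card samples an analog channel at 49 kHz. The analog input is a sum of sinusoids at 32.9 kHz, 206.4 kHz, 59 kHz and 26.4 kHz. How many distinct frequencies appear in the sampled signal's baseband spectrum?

fs/2 = 24.5 kHz.
32.9 kHz > fs/2 = 24.5 kHz, folds to fs − 32.9 kHz = 16.1 kHz.
206.4 kHz mod fs = 10.4 kHz.
10.4 kHz ≤ fs/2 = 24.5 kHz, appears at 10.4 kHz.
59 kHz mod fs = 10 kHz.
10 kHz ≤ fs/2 = 24.5 kHz, appears at 10 kHz.
26.4 kHz > fs/2 = 24.5 kHz, folds to fs − 26.4 kHz = 22.6 kHz.
Distinct values: {10 kHz, 10.4 kHz, 16.1 kHz, 22.6 kHz} → 4.

4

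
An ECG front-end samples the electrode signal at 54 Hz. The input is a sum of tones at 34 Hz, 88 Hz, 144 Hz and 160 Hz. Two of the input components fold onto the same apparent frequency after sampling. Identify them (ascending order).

34 Hz, 88 Hz

fs/2 = 27 Hz.
34 Hz > fs/2 = 27 Hz, folds to fs − 34 Hz = 20 Hz.
88 Hz mod fs = 34 Hz.
34 Hz > fs/2 = 27 Hz, folds to fs − 34 Hz = 20 Hz.
144 Hz mod fs = 36 Hz.
36 Hz > fs/2 = 27 Hz, folds to fs − 36 Hz = 18 Hz.
160 Hz mod fs = 52 Hz.
52 Hz > fs/2 = 27 Hz, folds to fs − 52 Hz = 2 Hz.
34 Hz and 88 Hz both map to 20 Hz.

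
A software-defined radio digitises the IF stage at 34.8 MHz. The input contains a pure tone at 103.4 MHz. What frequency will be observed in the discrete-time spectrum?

103.4 MHz mod fs = 33.8 MHz.
33.8 MHz > fs/2 = 17.4 MHz, folds to fs − 33.8 MHz = 1 MHz.

1 MHz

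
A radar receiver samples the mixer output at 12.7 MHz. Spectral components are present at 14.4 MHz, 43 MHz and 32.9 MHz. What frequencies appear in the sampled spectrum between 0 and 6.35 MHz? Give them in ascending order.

1.7 MHz, 4.9 MHz, 5.2 MHz

fs/2 = 6.35 MHz.
14.4 MHz mod fs = 1.7 MHz.
1.7 MHz ≤ fs/2 = 6.35 MHz, appears at 1.7 MHz.
43 MHz mod fs = 4.9 MHz.
4.9 MHz ≤ fs/2 = 6.35 MHz, appears at 4.9 MHz.
32.9 MHz mod fs = 7.5 MHz.
7.5 MHz > fs/2 = 6.35 MHz, folds to fs − 7.5 MHz = 5.2 MHz.
Distinct values: {1.7 MHz, 4.9 MHz, 5.2 MHz}.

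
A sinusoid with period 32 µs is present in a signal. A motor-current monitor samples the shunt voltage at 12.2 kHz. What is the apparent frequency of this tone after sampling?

5.35 kHz

T = 32 µs → f = 1/T = 31.25 kHz.
31.25 kHz mod fs = 6.85 kHz.
6.85 kHz > fs/2 = 6.1 kHz, folds to fs − 6.85 kHz = 5.35 kHz.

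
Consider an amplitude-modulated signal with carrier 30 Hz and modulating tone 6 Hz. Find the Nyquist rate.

72 Hz

AM sidebands sit at fc ± fm = 24 Hz and 36 Hz.
Highest-frequency component: 36 Hz.
Nyquist rate = 2 × 36 Hz = 72 Hz.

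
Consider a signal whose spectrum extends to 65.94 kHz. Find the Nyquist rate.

131.88 kHz

Nyquist rate = 2 × 65.94 kHz = 131.88 kHz.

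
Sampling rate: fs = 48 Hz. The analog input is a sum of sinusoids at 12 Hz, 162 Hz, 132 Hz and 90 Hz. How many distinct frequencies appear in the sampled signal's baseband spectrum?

fs/2 = 24 Hz.
12 Hz ≤ fs/2 = 24 Hz, passes unchanged.
162 Hz mod fs = 18 Hz.
18 Hz ≤ fs/2 = 24 Hz, appears at 18 Hz.
132 Hz mod fs = 36 Hz.
36 Hz > fs/2 = 24 Hz, folds to fs − 36 Hz = 12 Hz.
90 Hz mod fs = 42 Hz.
42 Hz > fs/2 = 24 Hz, folds to fs − 42 Hz = 6 Hz.
Distinct values: {6 Hz, 12 Hz, 18 Hz} → 3.

3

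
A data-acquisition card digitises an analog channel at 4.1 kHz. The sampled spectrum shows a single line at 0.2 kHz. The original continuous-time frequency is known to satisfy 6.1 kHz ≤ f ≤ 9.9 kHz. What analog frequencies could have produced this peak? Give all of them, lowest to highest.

8 kHz, 8.4 kHz

Frequencies that alias to 0.2 kHz are k·fs ± 0.2 kHz for integer k ≥ 0.
k=0: 0.2 kHz.
k=1: 3.9 kHz, 4.3 kHz.
k=2: 8 kHz, 8.4 kHz.
k=3: 12.1 kHz, 12.5 kHz.
Within [6.1 kHz, 9.9 kHz]: 8 kHz, 8.4 kHz.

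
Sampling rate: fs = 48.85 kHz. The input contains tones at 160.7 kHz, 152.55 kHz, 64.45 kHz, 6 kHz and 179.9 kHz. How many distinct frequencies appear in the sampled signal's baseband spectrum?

fs/2 = 24.425 kHz.
160.7 kHz mod fs = 14.15 kHz.
14.15 kHz ≤ fs/2 = 24.425 kHz, appears at 14.15 kHz.
152.55 kHz mod fs = 6 kHz.
6 kHz ≤ fs/2 = 24.425 kHz, appears at 6 kHz.
64.45 kHz mod fs = 15.6 kHz.
15.6 kHz ≤ fs/2 = 24.425 kHz, appears at 15.6 kHz.
6 kHz ≤ fs/2 = 24.425 kHz, passes unchanged.
179.9 kHz mod fs = 33.35 kHz.
33.35 kHz > fs/2 = 24.425 kHz, folds to fs − 33.35 kHz = 15.5 kHz.
Distinct values: {6 kHz, 14.15 kHz, 15.5 kHz, 15.6 kHz} → 4.

4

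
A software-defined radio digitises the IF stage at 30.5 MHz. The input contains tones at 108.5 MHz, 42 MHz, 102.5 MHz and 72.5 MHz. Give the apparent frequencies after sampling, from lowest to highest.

fs/2 = 15.25 MHz.
108.5 MHz mod fs = 17 MHz.
17 MHz > fs/2 = 15.25 MHz, folds to fs − 17 MHz = 13.5 MHz.
42 MHz mod fs = 11.5 MHz.
11.5 MHz ≤ fs/2 = 15.25 MHz, appears at 11.5 MHz.
102.5 MHz mod fs = 11 MHz.
11 MHz ≤ fs/2 = 15.25 MHz, appears at 11 MHz.
72.5 MHz mod fs = 11.5 MHz.
11.5 MHz ≤ fs/2 = 15.25 MHz, appears at 11.5 MHz.
Distinct values: {11 MHz, 11.5 MHz, 13.5 MHz}.

11 MHz, 11.5 MHz, 13.5 MHz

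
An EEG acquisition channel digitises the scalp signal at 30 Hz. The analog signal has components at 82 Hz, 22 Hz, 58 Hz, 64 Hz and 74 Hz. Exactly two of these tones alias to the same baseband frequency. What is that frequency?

fs/2 = 15 Hz.
82 Hz mod fs = 22 Hz.
22 Hz > fs/2 = 15 Hz, folds to fs − 22 Hz = 8 Hz.
22 Hz > fs/2 = 15 Hz, folds to fs − 22 Hz = 8 Hz.
58 Hz mod fs = 28 Hz.
28 Hz > fs/2 = 15 Hz, folds to fs − 28 Hz = 2 Hz.
64 Hz mod fs = 4 Hz.
4 Hz ≤ fs/2 = 15 Hz, appears at 4 Hz.
74 Hz mod fs = 14 Hz.
14 Hz ≤ fs/2 = 15 Hz, appears at 14 Hz.
22 Hz and 82 Hz both map to 8 Hz.

8 Hz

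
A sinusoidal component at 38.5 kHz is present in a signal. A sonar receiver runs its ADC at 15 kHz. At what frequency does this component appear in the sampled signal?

38.5 kHz mod fs = 8.5 kHz.
8.5 kHz > fs/2 = 7.5 kHz, folds to fs − 8.5 kHz = 6.5 kHz.

6.5 kHz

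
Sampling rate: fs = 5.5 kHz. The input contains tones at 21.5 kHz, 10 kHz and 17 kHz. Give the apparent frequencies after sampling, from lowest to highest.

fs/2 = 2.75 kHz.
21.5 kHz mod fs = 5 kHz.
5 kHz > fs/2 = 2.75 kHz, folds to fs − 5 kHz = 0.5 kHz.
10 kHz mod fs = 4.5 kHz.
4.5 kHz > fs/2 = 2.75 kHz, folds to fs − 4.5 kHz = 1 kHz.
17 kHz mod fs = 0.5 kHz.
0.5 kHz ≤ fs/2 = 2.75 kHz, appears at 0.5 kHz.
Distinct values: {0.5 kHz, 1 kHz}.

0.5 kHz, 1 kHz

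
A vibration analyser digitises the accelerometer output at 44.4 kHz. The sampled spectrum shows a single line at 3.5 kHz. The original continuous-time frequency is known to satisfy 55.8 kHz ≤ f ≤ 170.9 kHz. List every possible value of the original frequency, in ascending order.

Frequencies that alias to 3.5 kHz are k·fs ± 3.5 kHz for integer k ≥ 0.
k=0: 3.5 kHz.
k=1: 40.9 kHz, 47.9 kHz.
k=2: 85.3 kHz, 92.3 kHz.
k=3: 129.7 kHz, 136.7 kHz.
k=4: 174.1 kHz, 181.1 kHz.
Within [55.8 kHz, 170.9 kHz]: 85.3 kHz, 92.3 kHz, 129.7 kHz, 136.7 kHz.

85.3 kHz, 92.3 kHz, 129.7 kHz, 136.7 kHz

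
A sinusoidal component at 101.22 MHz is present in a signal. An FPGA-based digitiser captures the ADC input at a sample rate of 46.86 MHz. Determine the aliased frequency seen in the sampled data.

7.5 MHz

101.22 MHz mod fs = 7.5 MHz.
7.5 MHz ≤ fs/2 = 23.43 MHz, appears at 7.5 MHz.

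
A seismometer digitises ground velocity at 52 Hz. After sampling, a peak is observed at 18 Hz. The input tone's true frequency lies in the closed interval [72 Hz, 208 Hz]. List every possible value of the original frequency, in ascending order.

Frequencies that alias to 18 Hz are k·fs ± 18 Hz for integer k ≥ 0.
k=0: 18 Hz.
k=1: 34 Hz, 70 Hz.
k=2: 86 Hz, 122 Hz.
k=3: 138 Hz, 174 Hz.
k=4: 190 Hz, 226 Hz.
k=5: 242 Hz, 278 Hz.
Within [72 Hz, 208 Hz]: 86 Hz, 122 Hz, 138 Hz, 174 Hz, 190 Hz.

86 Hz, 122 Hz, 138 Hz, 174 Hz, 190 Hz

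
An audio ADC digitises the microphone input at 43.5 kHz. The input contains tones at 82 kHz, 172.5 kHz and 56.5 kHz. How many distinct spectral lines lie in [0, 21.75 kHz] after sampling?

fs/2 = 21.75 kHz.
82 kHz mod fs = 38.5 kHz.
38.5 kHz > fs/2 = 21.75 kHz, folds to fs − 38.5 kHz = 5 kHz.
172.5 kHz mod fs = 42 kHz.
42 kHz > fs/2 = 21.75 kHz, folds to fs − 42 kHz = 1.5 kHz.
56.5 kHz mod fs = 13 kHz.
13 kHz ≤ fs/2 = 21.75 kHz, appears at 13 kHz.
Distinct values: {1.5 kHz, 5 kHz, 13 kHz} → 3.

3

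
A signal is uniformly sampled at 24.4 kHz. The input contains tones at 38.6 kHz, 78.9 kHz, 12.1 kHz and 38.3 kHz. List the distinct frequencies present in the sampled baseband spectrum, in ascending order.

fs/2 = 12.2 kHz.
38.6 kHz mod fs = 14.2 kHz.
14.2 kHz > fs/2 = 12.2 kHz, folds to fs − 14.2 kHz = 10.2 kHz.
78.9 kHz mod fs = 5.7 kHz.
5.7 kHz ≤ fs/2 = 12.2 kHz, appears at 5.7 kHz.
12.1 kHz ≤ fs/2 = 12.2 kHz, passes unchanged.
38.3 kHz mod fs = 13.9 kHz.
13.9 kHz > fs/2 = 12.2 kHz, folds to fs − 13.9 kHz = 10.5 kHz.
Distinct values: {5.7 kHz, 10.2 kHz, 10.5 kHz, 12.1 kHz}.

5.7 kHz, 10.2 kHz, 10.5 kHz, 12.1 kHz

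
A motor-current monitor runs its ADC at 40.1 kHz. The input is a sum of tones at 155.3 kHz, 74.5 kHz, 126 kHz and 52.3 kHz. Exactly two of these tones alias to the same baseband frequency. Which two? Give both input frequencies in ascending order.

fs/2 = 20.05 kHz.
155.3 kHz mod fs = 35 kHz.
35 kHz > fs/2 = 20.05 kHz, folds to fs − 35 kHz = 5.1 kHz.
74.5 kHz mod fs = 34.4 kHz.
34.4 kHz > fs/2 = 20.05 kHz, folds to fs − 34.4 kHz = 5.7 kHz.
126 kHz mod fs = 5.7 kHz.
5.7 kHz ≤ fs/2 = 20.05 kHz, appears at 5.7 kHz.
52.3 kHz mod fs = 12.2 kHz.
12.2 kHz ≤ fs/2 = 20.05 kHz, appears at 12.2 kHz.
74.5 kHz and 126 kHz both map to 5.7 kHz.

74.5 kHz, 126 kHz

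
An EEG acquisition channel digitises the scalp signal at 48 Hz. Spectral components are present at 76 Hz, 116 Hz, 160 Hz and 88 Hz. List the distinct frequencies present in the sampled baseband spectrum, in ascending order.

fs/2 = 24 Hz.
76 Hz mod fs = 28 Hz.
28 Hz > fs/2 = 24 Hz, folds to fs − 28 Hz = 20 Hz.
116 Hz mod fs = 20 Hz.
20 Hz ≤ fs/2 = 24 Hz, appears at 20 Hz.
160 Hz mod fs = 16 Hz.
16 Hz ≤ fs/2 = 24 Hz, appears at 16 Hz.
88 Hz mod fs = 40 Hz.
40 Hz > fs/2 = 24 Hz, folds to fs − 40 Hz = 8 Hz.
Distinct values: {8 Hz, 16 Hz, 20 Hz}.

8 Hz, 16 Hz, 20 Hz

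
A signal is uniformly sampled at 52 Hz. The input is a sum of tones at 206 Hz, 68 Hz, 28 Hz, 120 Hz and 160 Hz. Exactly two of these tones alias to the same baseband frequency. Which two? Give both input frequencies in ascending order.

fs/2 = 26 Hz.
206 Hz mod fs = 50 Hz.
50 Hz > fs/2 = 26 Hz, folds to fs − 50 Hz = 2 Hz.
68 Hz mod fs = 16 Hz.
16 Hz ≤ fs/2 = 26 Hz, appears at 16 Hz.
28 Hz > fs/2 = 26 Hz, folds to fs − 28 Hz = 24 Hz.
120 Hz mod fs = 16 Hz.
16 Hz ≤ fs/2 = 26 Hz, appears at 16 Hz.
160 Hz mod fs = 4 Hz.
4 Hz ≤ fs/2 = 26 Hz, appears at 4 Hz.
68 Hz and 120 Hz both map to 16 Hz.

68 Hz, 120 Hz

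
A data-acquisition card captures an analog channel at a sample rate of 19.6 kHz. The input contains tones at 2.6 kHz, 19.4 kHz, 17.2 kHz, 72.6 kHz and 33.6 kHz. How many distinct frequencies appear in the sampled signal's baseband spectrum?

5

fs/2 = 9.8 kHz.
2.6 kHz ≤ fs/2 = 9.8 kHz, passes unchanged.
19.4 kHz > fs/2 = 9.8 kHz, folds to fs − 19.4 kHz = 0.2 kHz.
17.2 kHz > fs/2 = 9.8 kHz, folds to fs − 17.2 kHz = 2.4 kHz.
72.6 kHz mod fs = 13.8 kHz.
13.8 kHz > fs/2 = 9.8 kHz, folds to fs − 13.8 kHz = 5.8 kHz.
33.6 kHz mod fs = 14 kHz.
14 kHz > fs/2 = 9.8 kHz, folds to fs − 14 kHz = 5.6 kHz.
Distinct values: {0.2 kHz, 2.4 kHz, 2.6 kHz, 5.6 kHz, 5.8 kHz} → 5.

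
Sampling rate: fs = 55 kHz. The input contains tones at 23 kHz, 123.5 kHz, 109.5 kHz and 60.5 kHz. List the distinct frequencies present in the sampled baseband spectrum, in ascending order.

fs/2 = 27.5 kHz.
23 kHz ≤ fs/2 = 27.5 kHz, passes unchanged.
123.5 kHz mod fs = 13.5 kHz.
13.5 kHz ≤ fs/2 = 27.5 kHz, appears at 13.5 kHz.
109.5 kHz mod fs = 54.5 kHz.
54.5 kHz > fs/2 = 27.5 kHz, folds to fs − 54.5 kHz = 0.5 kHz.
60.5 kHz mod fs = 5.5 kHz.
5.5 kHz ≤ fs/2 = 27.5 kHz, appears at 5.5 kHz.
Distinct values: {0.5 kHz, 5.5 kHz, 13.5 kHz, 23 kHz}.

0.5 kHz, 5.5 kHz, 13.5 kHz, 23 kHz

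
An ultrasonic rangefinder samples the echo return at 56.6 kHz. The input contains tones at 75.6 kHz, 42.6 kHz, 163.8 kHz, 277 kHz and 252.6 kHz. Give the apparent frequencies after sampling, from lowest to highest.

6 kHz, 14 kHz, 19 kHz, 26.2 kHz

fs/2 = 28.3 kHz.
75.6 kHz mod fs = 19 kHz.
19 kHz ≤ fs/2 = 28.3 kHz, appears at 19 kHz.
42.6 kHz > fs/2 = 28.3 kHz, folds to fs − 42.6 kHz = 14 kHz.
163.8 kHz mod fs = 50.6 kHz.
50.6 kHz > fs/2 = 28.3 kHz, folds to fs − 50.6 kHz = 6 kHz.
277 kHz mod fs = 50.6 kHz.
50.6 kHz > fs/2 = 28.3 kHz, folds to fs − 50.6 kHz = 6 kHz.
252.6 kHz mod fs = 26.2 kHz.
26.2 kHz ≤ fs/2 = 28.3 kHz, appears at 26.2 kHz.
Distinct values: {6 kHz, 14 kHz, 19 kHz, 26.2 kHz}.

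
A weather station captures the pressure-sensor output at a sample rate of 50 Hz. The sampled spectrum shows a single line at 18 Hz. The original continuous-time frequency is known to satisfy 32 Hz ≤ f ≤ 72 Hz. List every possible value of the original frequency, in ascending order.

Frequencies that alias to 18 Hz are k·fs ± 18 Hz for integer k ≥ 0.
k=0: 18 Hz.
k=1: 32 Hz, 68 Hz.
k=2: 82 Hz, 118 Hz.
Within [32 Hz, 72 Hz]: 32 Hz, 68 Hz.

32 Hz, 68 Hz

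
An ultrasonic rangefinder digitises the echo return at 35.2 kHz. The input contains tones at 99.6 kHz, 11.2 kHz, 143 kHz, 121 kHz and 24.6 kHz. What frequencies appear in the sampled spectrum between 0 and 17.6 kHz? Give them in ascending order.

fs/2 = 17.6 kHz.
99.6 kHz mod fs = 29.2 kHz.
29.2 kHz > fs/2 = 17.6 kHz, folds to fs − 29.2 kHz = 6 kHz.
11.2 kHz ≤ fs/2 = 17.6 kHz, passes unchanged.
143 kHz mod fs = 2.2 kHz.
2.2 kHz ≤ fs/2 = 17.6 kHz, appears at 2.2 kHz.
121 kHz mod fs = 15.4 kHz.
15.4 kHz ≤ fs/2 = 17.6 kHz, appears at 15.4 kHz.
24.6 kHz > fs/2 = 17.6 kHz, folds to fs − 24.6 kHz = 10.6 kHz.
Distinct values: {2.2 kHz, 6 kHz, 10.6 kHz, 11.2 kHz, 15.4 kHz}.

2.2 kHz, 6 kHz, 10.6 kHz, 11.2 kHz, 15.4 kHz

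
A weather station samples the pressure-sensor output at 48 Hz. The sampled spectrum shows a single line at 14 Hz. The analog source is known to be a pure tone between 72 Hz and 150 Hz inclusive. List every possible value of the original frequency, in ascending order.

Frequencies that alias to 14 Hz are k·fs ± 14 Hz for integer k ≥ 0.
k=0: 14 Hz.
k=1: 34 Hz, 62 Hz.
k=2: 82 Hz, 110 Hz.
k=3: 130 Hz, 158 Hz.
k=4: 178 Hz, 206 Hz.
Within [72 Hz, 150 Hz]: 82 Hz, 110 Hz, 130 Hz.

82 Hz, 110 Hz, 130 Hz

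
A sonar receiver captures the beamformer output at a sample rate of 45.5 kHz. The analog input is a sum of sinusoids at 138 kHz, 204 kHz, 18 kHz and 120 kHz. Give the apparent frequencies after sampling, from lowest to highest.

fs/2 = 22.75 kHz.
138 kHz mod fs = 1.5 kHz.
1.5 kHz ≤ fs/2 = 22.75 kHz, appears at 1.5 kHz.
204 kHz mod fs = 22 kHz.
22 kHz ≤ fs/2 = 22.75 kHz, appears at 22 kHz.
18 kHz ≤ fs/2 = 22.75 kHz, passes unchanged.
120 kHz mod fs = 29 kHz.
29 kHz > fs/2 = 22.75 kHz, folds to fs − 29 kHz = 16.5 kHz.
Distinct values: {1.5 kHz, 16.5 kHz, 18 kHz, 22 kHz}.

1.5 kHz, 16.5 kHz, 18 kHz, 22 kHz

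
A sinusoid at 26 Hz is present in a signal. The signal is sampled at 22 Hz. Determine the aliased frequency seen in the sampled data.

4 Hz

26 Hz mod fs = 4 Hz.
4 Hz ≤ fs/2 = 11 Hz, appears at 4 Hz.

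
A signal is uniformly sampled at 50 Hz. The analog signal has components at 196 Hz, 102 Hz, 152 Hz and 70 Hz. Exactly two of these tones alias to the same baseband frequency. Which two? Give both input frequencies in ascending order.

fs/2 = 25 Hz.
196 Hz mod fs = 46 Hz.
46 Hz > fs/2 = 25 Hz, folds to fs − 46 Hz = 4 Hz.
102 Hz mod fs = 2 Hz.
2 Hz ≤ fs/2 = 25 Hz, appears at 2 Hz.
152 Hz mod fs = 2 Hz.
2 Hz ≤ fs/2 = 25 Hz, appears at 2 Hz.
70 Hz mod fs = 20 Hz.
20 Hz ≤ fs/2 = 25 Hz, appears at 20 Hz.
102 Hz and 152 Hz both map to 2 Hz.

102 Hz, 152 Hz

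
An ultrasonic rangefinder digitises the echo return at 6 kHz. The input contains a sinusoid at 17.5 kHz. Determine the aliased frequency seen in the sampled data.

0.5 kHz

17.5 kHz mod fs = 5.5 kHz.
5.5 kHz > fs/2 = 3 kHz, folds to fs − 5.5 kHz = 0.5 kHz.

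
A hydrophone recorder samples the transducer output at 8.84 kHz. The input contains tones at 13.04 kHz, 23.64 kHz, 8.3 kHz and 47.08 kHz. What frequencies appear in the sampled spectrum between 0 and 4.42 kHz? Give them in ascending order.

fs/2 = 4.42 kHz.
13.04 kHz mod fs = 4.2 kHz.
4.2 kHz ≤ fs/2 = 4.42 kHz, appears at 4.2 kHz.
23.64 kHz mod fs = 5.96 kHz.
5.96 kHz > fs/2 = 4.42 kHz, folds to fs − 5.96 kHz = 2.88 kHz.
8.3 kHz > fs/2 = 4.42 kHz, folds to fs − 8.3 kHz = 0.54 kHz.
47.08 kHz mod fs = 2.88 kHz.
2.88 kHz ≤ fs/2 = 4.42 kHz, appears at 2.88 kHz.
Distinct values: {0.54 kHz, 2.88 kHz, 4.2 kHz}.

0.54 kHz, 2.88 kHz, 4.2 kHz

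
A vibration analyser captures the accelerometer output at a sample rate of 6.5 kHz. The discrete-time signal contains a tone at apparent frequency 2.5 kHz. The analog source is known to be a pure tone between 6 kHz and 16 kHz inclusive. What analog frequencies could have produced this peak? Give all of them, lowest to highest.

9 kHz, 10.5 kHz, 15.5 kHz

Frequencies that alias to 2.5 kHz are k·fs ± 2.5 kHz for integer k ≥ 0.
k=0: 2.5 kHz.
k=1: 4 kHz, 9 kHz.
k=2: 10.5 kHz, 15.5 kHz.
k=3: 17 kHz, 22 kHz.
Within [6 kHz, 16 kHz]: 9 kHz, 10.5 kHz, 15.5 kHz.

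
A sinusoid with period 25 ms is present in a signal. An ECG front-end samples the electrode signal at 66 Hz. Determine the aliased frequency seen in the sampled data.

T = 25 ms → f = 1/T = 40 Hz.
40 Hz > fs/2 = 33 Hz, folds to fs − 40 Hz = 26 Hz.

26 Hz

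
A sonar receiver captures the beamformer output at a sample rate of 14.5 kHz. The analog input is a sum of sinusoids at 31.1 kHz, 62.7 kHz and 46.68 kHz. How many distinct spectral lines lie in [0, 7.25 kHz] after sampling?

fs/2 = 7.25 kHz.
31.1 kHz mod fs = 2.1 kHz.
2.1 kHz ≤ fs/2 = 7.25 kHz, appears at 2.1 kHz.
62.7 kHz mod fs = 4.7 kHz.
4.7 kHz ≤ fs/2 = 7.25 kHz, appears at 4.7 kHz.
46.68 kHz mod fs = 3.18 kHz.
3.18 kHz ≤ fs/2 = 7.25 kHz, appears at 3.18 kHz.
Distinct values: {2.1 kHz, 3.18 kHz, 4.7 kHz} → 3.

3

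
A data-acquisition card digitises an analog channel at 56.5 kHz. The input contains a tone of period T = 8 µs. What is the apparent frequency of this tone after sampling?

T = 8 µs → f = 1/T = 125 kHz.
125 kHz mod fs = 12 kHz.
12 kHz ≤ fs/2 = 28.25 kHz, appears at 12 kHz.

12 kHz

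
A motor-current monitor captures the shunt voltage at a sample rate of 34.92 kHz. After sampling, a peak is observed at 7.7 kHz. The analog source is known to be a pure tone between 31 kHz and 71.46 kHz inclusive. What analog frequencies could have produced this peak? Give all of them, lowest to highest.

42.62 kHz, 62.14 kHz

Frequencies that alias to 7.7 kHz are k·fs ± 7.7 kHz for integer k ≥ 0.
k=0: 7.7 kHz.
k=1: 27.22 kHz, 42.62 kHz.
k=2: 62.14 kHz, 77.54 kHz.
k=3: 97.06 kHz, 112.46 kHz.
Within [31 kHz, 71.46 kHz]: 42.62 kHz, 62.14 kHz.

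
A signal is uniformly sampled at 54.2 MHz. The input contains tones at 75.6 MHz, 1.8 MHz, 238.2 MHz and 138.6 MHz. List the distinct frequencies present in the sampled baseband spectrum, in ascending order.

fs/2 = 27.1 MHz.
75.6 MHz mod fs = 21.4 MHz.
21.4 MHz ≤ fs/2 = 27.1 MHz, appears at 21.4 MHz.
1.8 MHz ≤ fs/2 = 27.1 MHz, passes unchanged.
238.2 MHz mod fs = 21.4 MHz.
21.4 MHz ≤ fs/2 = 27.1 MHz, appears at 21.4 MHz.
138.6 MHz mod fs = 30.2 MHz.
30.2 MHz > fs/2 = 27.1 MHz, folds to fs − 30.2 MHz = 24 MHz.
Distinct values: {1.8 MHz, 21.4 MHz, 24 MHz}.

1.8 MHz, 21.4 MHz, 24 MHz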